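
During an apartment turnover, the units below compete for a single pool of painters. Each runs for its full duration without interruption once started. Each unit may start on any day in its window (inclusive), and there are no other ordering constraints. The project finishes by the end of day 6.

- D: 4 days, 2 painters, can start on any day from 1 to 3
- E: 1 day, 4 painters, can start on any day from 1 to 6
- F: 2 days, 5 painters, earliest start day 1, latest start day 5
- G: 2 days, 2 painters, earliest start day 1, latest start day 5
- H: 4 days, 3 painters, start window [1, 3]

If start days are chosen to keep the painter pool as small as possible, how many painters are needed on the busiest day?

Early-start (D@1, E@1, F@1, G@1, H@1) gives peak 16: d1:16  d2:12  d3:5  d4:5  d5:0  d6:0.
Shift E→5, G→3, H→3.
Schedule D@1, E@5, F@1, G@3, H@3: d1:7  d2:7  d3:7  d4:7  d5:7  d6:3 — peak 7.
Total painter-days = 38 over 6 days ⇒ peak ≥ ⌈38/6⌉ = 7, so 7 is optimal.

7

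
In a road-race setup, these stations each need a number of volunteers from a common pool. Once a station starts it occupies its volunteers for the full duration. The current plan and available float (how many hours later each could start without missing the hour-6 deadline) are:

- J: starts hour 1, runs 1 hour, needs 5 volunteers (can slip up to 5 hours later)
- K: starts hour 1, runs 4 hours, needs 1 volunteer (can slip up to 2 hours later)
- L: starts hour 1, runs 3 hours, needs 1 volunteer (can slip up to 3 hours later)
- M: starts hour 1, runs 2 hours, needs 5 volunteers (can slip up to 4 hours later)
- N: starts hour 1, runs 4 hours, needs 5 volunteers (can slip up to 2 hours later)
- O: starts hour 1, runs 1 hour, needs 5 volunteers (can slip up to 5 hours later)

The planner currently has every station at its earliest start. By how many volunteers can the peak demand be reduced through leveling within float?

12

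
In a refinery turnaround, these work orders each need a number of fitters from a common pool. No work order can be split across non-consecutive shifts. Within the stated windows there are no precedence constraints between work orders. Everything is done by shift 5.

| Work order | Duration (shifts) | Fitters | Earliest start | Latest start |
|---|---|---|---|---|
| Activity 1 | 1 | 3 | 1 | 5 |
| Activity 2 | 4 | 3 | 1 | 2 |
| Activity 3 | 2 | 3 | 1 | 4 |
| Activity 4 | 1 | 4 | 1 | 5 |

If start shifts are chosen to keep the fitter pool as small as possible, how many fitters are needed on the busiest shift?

6

Early-start (Activity 1@1, Activity 2@1, Activity 3@1, Activity 4@1) gives peak 13: s1:13  s2:6  s3:3  s4:3  s5:0.
Shift Activity 3→2, Activity 4→5.
Schedule Activity 1@1, Activity 2@1, Activity 3@2, Activity 4@5: s1:6  s2:6  s3:6  s4:3  s5:4 — peak 6.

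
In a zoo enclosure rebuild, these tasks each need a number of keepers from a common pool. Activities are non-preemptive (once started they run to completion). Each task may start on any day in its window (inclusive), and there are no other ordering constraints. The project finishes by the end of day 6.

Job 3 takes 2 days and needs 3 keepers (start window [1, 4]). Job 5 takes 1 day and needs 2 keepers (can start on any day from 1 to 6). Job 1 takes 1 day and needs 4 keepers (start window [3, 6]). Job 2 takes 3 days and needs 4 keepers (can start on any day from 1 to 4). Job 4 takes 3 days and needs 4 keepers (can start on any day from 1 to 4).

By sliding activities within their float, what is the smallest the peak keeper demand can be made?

8

Early-start (Job 3@1, Job 5@1, Job 1@3, Job 2@1, Job 4@1) gives peak 13: d1:13  d2:11  d3:12  d4:0  d5:0  d6:0.
Shift Job 2→2, Job 4→4.
Schedule Job 3@1, Job 5@1, Job 1@3, Job 2@2, Job 4@4: d1:5  d2:7  d3:8  d4:8  d5:4  d6:4 — peak 8.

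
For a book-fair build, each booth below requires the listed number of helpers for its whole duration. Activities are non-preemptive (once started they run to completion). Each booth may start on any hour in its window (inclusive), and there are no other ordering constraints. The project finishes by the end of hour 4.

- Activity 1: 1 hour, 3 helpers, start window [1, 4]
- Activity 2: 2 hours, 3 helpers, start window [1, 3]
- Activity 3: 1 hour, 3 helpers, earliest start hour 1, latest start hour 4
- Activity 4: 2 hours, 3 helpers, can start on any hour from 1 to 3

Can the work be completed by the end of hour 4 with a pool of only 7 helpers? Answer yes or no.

yes

Schedule Activity 1@1, Activity 2@1, Activity 3@2, Activity 4@3: h1:6  h2:6  h3:3  h4:3 — peak 6 ≤ 7.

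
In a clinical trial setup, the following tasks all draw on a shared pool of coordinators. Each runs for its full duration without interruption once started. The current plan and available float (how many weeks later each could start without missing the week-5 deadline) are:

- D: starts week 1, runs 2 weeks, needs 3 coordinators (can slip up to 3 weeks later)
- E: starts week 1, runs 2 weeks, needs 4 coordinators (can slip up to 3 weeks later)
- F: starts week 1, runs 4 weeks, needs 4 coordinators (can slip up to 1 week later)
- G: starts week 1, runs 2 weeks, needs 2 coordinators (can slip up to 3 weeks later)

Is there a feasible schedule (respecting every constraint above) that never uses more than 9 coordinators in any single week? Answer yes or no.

Schedule D@1, E@3, F@1, G@1: w1:9  w2:9  w3:8  w4:8  w5:0 — peak 9 ≤ 9.

yes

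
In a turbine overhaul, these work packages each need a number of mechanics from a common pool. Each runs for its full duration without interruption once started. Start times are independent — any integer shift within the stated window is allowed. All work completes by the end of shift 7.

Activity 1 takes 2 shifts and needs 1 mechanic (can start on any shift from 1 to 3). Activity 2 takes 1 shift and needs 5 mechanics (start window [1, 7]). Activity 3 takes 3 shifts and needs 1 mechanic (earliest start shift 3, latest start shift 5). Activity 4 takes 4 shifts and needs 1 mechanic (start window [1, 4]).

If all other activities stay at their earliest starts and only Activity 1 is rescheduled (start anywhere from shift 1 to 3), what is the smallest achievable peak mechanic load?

Activity 1@1: s1:7  s2:2  s3:2  s4:2  s5:1  s6:0  s7:0 → peak 7
Activity 1@2: s1:6  s2:2  s3:3  s4:2  s5:1  s6:0  s7:0 → peak 6
Activity 1@3: s1:6  s2:1  s3:3  s4:3  s5:1  s6:0  s7:0 → peak 6
Best is Activity 1@2, peak 6.

6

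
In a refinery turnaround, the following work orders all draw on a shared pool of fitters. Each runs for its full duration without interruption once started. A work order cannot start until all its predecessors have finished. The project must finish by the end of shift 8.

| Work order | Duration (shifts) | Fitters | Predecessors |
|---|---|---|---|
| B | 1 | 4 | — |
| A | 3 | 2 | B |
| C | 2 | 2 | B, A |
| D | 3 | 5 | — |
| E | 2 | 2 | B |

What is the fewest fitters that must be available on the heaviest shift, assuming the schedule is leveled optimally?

Early-start (B@1, A@2, C@5, D@1, E@2) gives peak 9: s1:9  s2:9  s3:9  s4:2  s5:2  s6:2  s7:0  s8:0.
Shift D→2, E→5.
Schedule B@1, A@2, C@5, D@2, E@5: s1:4  s2:7  s3:7  s4:7  s5:4  s6:4  s7:0  s8:0 — peak 7.

7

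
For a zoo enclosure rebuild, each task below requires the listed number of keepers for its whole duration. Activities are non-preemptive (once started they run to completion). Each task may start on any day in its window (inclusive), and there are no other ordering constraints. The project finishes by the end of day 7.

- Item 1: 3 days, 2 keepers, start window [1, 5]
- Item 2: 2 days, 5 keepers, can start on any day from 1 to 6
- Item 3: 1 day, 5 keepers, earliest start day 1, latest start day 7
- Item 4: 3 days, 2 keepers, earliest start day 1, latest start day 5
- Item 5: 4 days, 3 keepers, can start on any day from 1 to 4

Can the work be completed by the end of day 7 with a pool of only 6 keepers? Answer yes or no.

no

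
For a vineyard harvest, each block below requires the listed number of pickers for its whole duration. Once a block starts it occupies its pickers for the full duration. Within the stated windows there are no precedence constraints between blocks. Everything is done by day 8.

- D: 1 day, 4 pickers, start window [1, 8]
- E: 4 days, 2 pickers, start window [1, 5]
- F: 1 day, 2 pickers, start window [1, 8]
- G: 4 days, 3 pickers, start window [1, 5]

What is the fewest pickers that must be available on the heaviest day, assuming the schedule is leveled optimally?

Early-start (D@1, E@1, F@1, G@1) gives peak 11: d1:11  d2:5  d3:5  d4:5  d5:0  d6:0  d7:0  d8:0.
Shift E→2, F→2, G→3.
Schedule D@1, E@2, F@2, G@3: d1:4  d2:4  d3:5  d4:5  d5:5  d6:3  d7:0  d8:0 — peak 5.

5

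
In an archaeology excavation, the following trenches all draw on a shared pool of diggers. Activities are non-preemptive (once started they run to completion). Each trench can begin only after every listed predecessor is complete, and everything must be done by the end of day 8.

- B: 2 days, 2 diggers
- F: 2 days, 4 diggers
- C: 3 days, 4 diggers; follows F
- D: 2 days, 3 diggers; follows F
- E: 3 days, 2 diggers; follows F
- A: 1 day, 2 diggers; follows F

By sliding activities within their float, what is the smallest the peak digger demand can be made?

6

Early-start (B@1, F@1, C@3, D@3, E@3, A@3) gives peak 11: d1:6  d2:6  d3:11  d4:9  d5:6  d6:0  d7:0  d8:0.
Shift D→6, A→6.
Schedule B@1, F@1, C@3, D@6, E@3, A@6: d1:6  d2:6  d3:6  d4:6  d5:6  d6:5  d7:3  d8:0 — peak 6.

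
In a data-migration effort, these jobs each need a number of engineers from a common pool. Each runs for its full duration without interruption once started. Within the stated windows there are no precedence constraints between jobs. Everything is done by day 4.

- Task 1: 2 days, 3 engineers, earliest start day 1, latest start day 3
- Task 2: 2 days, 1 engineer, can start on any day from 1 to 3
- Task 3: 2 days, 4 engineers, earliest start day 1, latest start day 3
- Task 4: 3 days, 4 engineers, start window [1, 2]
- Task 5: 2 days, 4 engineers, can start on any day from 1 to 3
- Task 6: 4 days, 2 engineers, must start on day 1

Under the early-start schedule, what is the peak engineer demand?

Early-start schedule: Task 1@1, Task 2@1, Task 3@1, Task 4@1, Task 5@1, Task 6@1.
Load per day: day 1: 18, day 2: 18, day 3: 6, day 4: 2.
Peak is 18.

18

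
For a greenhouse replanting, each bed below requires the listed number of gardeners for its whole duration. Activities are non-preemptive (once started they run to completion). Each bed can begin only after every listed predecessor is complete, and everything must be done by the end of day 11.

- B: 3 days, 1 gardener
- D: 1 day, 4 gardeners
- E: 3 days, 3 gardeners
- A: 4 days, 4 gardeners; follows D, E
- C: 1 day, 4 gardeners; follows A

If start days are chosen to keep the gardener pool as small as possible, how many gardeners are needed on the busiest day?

4

Early-start (B@1, D@1, E@1, A@4, C@8) gives peak 8: d1:8  d2:4  d3:4  d4:4  d5:4  d6:4  d7:4  d8:4  d9:0  d10:0  d11:0.
Shift D→4, A→5, C→9.
Schedule B@1, D@4, E@1, A@5, C@9: d1:4  d2:4  d3:4  d4:4  d5:4  d6:4  d7:4  d8:4  d9:4  d10:0  d11:0 — peak 4.
Total gardener-days = 36 over 11 days ⇒ peak ≥ ⌈36/11⌉ = 4, so 4 is optimal.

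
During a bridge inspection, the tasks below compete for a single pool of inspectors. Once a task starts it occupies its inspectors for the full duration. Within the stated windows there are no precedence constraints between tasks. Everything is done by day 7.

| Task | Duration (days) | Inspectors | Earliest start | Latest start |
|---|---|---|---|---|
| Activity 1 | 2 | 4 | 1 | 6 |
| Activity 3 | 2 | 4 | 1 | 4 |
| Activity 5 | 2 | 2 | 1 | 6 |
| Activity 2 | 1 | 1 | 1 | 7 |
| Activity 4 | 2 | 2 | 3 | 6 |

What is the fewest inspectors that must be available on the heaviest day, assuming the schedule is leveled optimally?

Early-start (Activity 1@1, Activity 3@1, Activity 5@1, Activity 2@1, Activity 4@3) gives peak 11: d1:11  d2:10  d3:2  d4:2  d5:0  d6:0  d7:0.
Shift Activity 3→3, Activity 5→5, Activity 2→5, Activity 4→6.
Schedule Activity 1@1, Activity 3@3, Activity 5@5, Activity 2@5, Activity 4@6: d1:4  d2:4  d3:4  d4:4  d5:3  d6:4  d7:2 — peak 4.
Total inspector-days = 25 over 7 days ⇒ peak ≥ ⌈25/7⌉ = 4, so 4 is optimal.

4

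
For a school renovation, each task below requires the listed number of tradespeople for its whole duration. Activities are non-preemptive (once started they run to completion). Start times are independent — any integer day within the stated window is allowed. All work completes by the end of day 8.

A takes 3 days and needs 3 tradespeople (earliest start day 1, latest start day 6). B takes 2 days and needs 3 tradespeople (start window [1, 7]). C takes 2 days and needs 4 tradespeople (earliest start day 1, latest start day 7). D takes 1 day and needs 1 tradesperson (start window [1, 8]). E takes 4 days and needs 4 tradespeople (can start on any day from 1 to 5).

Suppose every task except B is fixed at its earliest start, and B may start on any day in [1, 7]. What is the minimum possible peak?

B@1: d1:15  d2:14  d3:7  d4:4  d5:0  d6:0  d7:0  d8:0 → peak 15
B@2: d1:12  d2:14  d3:10  d4:4  d5:0  d6:0  d7:0  d8:0 → peak 14
B@3: d1:12  d2:11  d3:10  d4:7  d5:0  d6:0  d7:0  d8:0 → peak 12
B@4: d1:12  d2:11  d3:7  d4:7  d5:3  d6:0  d7:0  d8:0 → peak 12
B@5: d1:12  d2:11  d3:7  d4:4  d5:3  d6:3  d7:0  d8:0 → peak 12
B@6: d1:12  d2:11  d3:7  d4:4  d5:0  d6:3  d7:3  d8:0 → peak 12
B@7: d1:12  d2:11  d3:7  d4:4  d5:0  d6:0  d7:3  d8:3 → peak 12
Best is B@3, peak 12.

12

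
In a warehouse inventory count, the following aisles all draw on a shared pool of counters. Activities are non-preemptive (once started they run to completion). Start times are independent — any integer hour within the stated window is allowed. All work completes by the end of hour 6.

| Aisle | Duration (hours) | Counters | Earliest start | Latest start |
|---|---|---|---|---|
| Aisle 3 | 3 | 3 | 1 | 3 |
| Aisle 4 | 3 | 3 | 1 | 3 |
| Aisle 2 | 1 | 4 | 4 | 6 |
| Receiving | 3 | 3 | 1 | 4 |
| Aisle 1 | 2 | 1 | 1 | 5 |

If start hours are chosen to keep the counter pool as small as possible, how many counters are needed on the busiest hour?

Early-start (Aisle 3@1, Aisle 4@1, Aisle 2@4, Receiving@1, Aisle 1@1) gives peak 10: h1:10  h2:10  h3:9  h4:4  h5:0  h6:0.
Shift Receiving→4.
Schedule Aisle 3@1, Aisle 4@1, Aisle 2@4, Receiving@4, Aisle 1@1: h1:7  h2:7  h3:6  h4:7  h5:3  h6:3 — peak 7.

7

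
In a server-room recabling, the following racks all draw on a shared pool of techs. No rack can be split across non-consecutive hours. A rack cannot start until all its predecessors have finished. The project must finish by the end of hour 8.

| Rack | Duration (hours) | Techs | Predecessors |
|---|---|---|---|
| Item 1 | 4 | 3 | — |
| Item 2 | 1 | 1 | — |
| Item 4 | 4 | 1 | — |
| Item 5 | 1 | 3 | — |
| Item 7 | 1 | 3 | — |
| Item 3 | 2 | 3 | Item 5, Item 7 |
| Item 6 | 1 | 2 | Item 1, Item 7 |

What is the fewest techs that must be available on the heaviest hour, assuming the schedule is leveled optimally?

Early-start (Item 1@1, Item 2@1, Item 4@1, Item 5@1, Item 7@1, Item 3@2, Item 6@5) gives peak 11: h1:11  h2:7  h3:7  h4:4  h5:2  h6:0  h7:0  h8:0.
Shift Item 5→5, Item 7→6, Item 3→7, Item 6→7.
Schedule Item 1@1, Item 2@1, Item 4@1, Item 5@5, Item 7@6, Item 3@7, Item 6@7: h1:5  h2:4  h3:4  h4:4  h5:3  h6:3  h7:5  h8:3 — peak 5.

5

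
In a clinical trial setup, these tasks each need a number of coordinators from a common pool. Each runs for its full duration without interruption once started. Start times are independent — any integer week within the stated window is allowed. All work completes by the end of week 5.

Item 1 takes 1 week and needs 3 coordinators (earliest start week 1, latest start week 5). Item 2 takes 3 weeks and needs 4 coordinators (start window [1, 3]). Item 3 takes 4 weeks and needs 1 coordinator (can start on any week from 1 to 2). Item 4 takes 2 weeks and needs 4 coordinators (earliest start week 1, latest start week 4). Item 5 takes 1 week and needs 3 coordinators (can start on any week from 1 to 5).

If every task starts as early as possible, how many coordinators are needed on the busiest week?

15

Early-start schedule: Item 1@1, Item 2@1, Item 3@1, Item 4@1, Item 5@1.
Load per week: week 1: 15, week 2: 9, week 3: 5, week 4: 1, week 5: 0.
Peak is 15.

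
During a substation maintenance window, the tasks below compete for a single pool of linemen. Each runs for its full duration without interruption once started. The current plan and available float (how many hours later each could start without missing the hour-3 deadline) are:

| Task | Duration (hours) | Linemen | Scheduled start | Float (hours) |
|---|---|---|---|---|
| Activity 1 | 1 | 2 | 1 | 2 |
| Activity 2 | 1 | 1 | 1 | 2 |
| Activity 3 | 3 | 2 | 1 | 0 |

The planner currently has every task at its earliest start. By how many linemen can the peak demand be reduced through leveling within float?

1

Early-start peak: h1:5  h2:2  h3:2 ⇒ 5.
Leveled (Activity 1@1, Activity 2@2, Activity 3@1): h1:4  h2:3  h3:2 ⇒ 4.
Reduction 5 − 4 = 1.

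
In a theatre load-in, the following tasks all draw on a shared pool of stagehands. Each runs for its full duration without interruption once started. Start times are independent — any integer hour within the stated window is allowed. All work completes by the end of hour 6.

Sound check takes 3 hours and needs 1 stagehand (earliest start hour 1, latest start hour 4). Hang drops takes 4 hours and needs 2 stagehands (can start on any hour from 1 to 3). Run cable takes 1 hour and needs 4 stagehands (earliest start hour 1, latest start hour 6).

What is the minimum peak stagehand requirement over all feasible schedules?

4

Early-start (Sound check@1, Hang drops@1, Run cable@1) gives peak 7: h1:7  h2:3  h3:3  h4:2  h5:0  h6:0.
Shift Run cable→5.
Schedule Sound check@1, Hang drops@1, Run cable@5: h1:3  h2:3  h3:3  h4:2  h5:4  h6:0 — peak 4.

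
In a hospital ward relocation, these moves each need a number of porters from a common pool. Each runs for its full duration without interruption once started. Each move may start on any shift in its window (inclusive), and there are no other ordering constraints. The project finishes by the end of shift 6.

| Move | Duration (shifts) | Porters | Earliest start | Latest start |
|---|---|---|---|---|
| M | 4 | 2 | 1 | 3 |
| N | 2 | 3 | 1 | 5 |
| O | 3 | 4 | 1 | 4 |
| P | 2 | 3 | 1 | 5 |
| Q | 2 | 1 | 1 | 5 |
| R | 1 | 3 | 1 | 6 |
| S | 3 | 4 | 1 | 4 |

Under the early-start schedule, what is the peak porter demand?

Early-start schedule: M@1, N@1, O@1, P@1, Q@1, R@1, S@1.
Load per shift: shift 1: 20, shift 2: 17, shift 3: 10, shift 4: 2, shift 5: 0, shift 6: 0.
Peak is 20.

20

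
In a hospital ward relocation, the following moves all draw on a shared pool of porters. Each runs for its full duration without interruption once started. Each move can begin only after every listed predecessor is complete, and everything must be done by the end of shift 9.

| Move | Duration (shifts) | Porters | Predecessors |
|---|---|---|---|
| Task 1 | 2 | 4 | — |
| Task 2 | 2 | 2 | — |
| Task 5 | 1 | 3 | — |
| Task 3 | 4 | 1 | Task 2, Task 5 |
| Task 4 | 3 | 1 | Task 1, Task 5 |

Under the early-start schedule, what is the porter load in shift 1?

At early start, shift 1 has: Task 1, Task 2, Task 5.
Demand: 4 + 2 + 3 = 9.

9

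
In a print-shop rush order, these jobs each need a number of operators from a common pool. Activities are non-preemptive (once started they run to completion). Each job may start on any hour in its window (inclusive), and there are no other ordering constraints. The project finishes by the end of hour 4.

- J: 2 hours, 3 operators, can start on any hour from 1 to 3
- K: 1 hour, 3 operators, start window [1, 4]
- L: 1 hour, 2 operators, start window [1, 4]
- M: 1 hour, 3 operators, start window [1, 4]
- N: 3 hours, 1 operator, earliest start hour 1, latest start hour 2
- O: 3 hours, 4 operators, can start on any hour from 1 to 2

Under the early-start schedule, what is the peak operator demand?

Early-start schedule: J@1, K@1, L@1, M@1, N@1, O@1.
Load per hour: hour 1: 16, hour 2: 8, hour 3: 5, hour 4: 0.
Peak is 16.

16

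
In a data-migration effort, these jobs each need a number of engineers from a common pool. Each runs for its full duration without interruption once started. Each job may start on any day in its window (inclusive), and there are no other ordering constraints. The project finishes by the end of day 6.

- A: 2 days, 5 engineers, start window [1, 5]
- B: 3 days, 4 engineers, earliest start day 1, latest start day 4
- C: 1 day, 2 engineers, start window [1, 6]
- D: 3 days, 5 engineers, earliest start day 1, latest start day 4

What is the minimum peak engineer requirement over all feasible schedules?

9

Early-start (A@1, B@1, C@1, D@1) gives peak 16: d1:16  d2:14  d3:9  d4:0  d5:0  d6:0.
Shift C→3, D→4.
Schedule A@1, B@1, C@3, D@4: d1:9  d2:9  d3:6  d4:5  d5:5  d6:5 — peak 9.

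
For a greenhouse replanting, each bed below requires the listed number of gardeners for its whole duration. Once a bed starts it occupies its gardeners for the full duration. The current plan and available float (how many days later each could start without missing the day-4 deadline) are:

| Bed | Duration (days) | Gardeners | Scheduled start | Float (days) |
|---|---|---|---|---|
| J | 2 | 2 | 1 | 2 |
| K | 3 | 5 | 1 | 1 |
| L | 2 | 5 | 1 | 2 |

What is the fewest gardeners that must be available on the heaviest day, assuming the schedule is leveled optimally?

Early-start (J@1, K@1, L@1) gives peak 12: d1:12  d2:12  d3:5  d4:0.
Shift L→3.
Schedule J@1, K@1, L@3: d1:7  d2:7  d3:10  d4:5 — peak 10.
No arrangement of the 18 feasible schedules does better.

10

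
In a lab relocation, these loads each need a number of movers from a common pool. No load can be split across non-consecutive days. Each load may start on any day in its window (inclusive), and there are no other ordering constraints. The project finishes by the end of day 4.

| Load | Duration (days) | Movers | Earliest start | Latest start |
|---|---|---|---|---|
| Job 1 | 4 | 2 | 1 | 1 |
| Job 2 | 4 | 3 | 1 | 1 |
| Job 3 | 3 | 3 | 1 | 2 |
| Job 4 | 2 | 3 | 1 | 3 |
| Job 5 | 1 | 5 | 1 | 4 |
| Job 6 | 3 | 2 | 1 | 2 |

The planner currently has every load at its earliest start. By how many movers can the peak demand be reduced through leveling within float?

Early-start peak: d1:18  d2:13  d3:10  d4:5 ⇒ 18.
Leveled (Job 1@1, Job 2@1, Job 3@1, Job 4@1, Job 5@4, Job 6@1): d1:13  d2:13  d3:10  d4:10 ⇒ 13.
Reduction 18 − 13 = 5.

5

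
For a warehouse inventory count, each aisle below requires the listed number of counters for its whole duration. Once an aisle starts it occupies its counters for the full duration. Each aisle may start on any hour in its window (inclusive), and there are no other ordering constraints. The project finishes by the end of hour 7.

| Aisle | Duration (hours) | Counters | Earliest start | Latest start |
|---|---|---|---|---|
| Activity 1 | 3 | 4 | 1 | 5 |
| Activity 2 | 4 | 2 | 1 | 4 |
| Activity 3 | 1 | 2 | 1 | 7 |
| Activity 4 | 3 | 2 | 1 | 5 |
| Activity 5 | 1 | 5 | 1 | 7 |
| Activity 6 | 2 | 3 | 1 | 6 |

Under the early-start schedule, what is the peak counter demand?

18

Early-start schedule: Activity 1@1, Activity 2@1, Activity 3@1, Activity 4@1, Activity 5@1, Activity 6@1.
Load per hour: hour 1: 18, hour 2: 11, hour 3: 8, hour 4: 2, hour 5: 0, hour 6: 0, hour 7: 0.
Peak is 18.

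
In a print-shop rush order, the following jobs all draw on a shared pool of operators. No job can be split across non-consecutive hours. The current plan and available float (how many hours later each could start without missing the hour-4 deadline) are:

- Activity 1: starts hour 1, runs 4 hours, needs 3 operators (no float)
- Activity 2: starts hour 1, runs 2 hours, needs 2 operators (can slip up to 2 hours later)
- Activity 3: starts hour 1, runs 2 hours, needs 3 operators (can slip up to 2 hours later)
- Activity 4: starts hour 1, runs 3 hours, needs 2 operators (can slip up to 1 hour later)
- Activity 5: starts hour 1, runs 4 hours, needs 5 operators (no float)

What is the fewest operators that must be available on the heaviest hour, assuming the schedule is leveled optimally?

Early-start (Activity 1@1, Activity 2@1, Activity 3@1, Activity 4@1, Activity 5@1) gives peak 15: h1:15  h2:15  h3:10  h4:8.
Shift Activity 3→3.
Schedule Activity 1@1, Activity 2@1, Activity 3@3, Activity 4@1, Activity 5@1: h1:12  h2:12  h3:13  h4:11 — peak 13.
No arrangement of the 18 feasible schedules does better.

13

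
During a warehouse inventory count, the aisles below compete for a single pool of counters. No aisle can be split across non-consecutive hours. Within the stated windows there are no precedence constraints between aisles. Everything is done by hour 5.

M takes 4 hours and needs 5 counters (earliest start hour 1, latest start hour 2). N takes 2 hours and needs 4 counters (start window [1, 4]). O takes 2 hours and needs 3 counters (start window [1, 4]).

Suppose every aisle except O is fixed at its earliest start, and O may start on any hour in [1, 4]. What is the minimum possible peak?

O@1: h1:12  h2:12  h3:5  h4:5  h5:0 → peak 12
O@2: h1:9  h2:12  h3:8  h4:5  h5:0 → peak 12
O@3: h1:9  h2:9  h3:8  h4:8  h5:0 → peak 9
O@4: h1:9  h2:9  h3:5  h4:8  h5:3 → peak 9
Best is O@3, peak 9.

9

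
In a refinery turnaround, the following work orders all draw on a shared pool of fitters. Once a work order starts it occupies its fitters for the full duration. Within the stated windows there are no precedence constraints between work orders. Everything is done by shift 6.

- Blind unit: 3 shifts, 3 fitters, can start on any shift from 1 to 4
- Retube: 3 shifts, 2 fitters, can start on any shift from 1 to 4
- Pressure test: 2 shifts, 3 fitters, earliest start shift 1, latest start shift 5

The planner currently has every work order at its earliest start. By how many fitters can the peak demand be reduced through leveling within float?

Early-start peak: s1:8  s2:8  s3:5  s4:0  s5:0  s6:0 ⇒ 8.
Leveled (Blind unit@1, Retube@1, Pressure test@4): s1:5  s2:5  s3:5  s4:3  s5:3  s6:0 ⇒ 5.
Reduction 8 − 5 = 3.

3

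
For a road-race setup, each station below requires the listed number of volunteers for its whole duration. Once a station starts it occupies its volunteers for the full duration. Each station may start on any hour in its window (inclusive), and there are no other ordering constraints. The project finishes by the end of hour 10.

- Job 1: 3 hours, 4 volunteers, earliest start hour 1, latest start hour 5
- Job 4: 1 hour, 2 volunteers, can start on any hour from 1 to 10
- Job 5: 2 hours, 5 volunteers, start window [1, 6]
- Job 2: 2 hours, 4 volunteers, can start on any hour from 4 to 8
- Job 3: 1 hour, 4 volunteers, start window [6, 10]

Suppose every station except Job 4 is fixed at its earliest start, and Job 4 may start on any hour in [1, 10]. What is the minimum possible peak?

9

Job 4@1: h1:11  h2:9  h3:4  h4:4  h5:4  h6:4  h7:0  h8:0  h9:0  h10:0 → peak 11
Job 4@2: h1:9  h2:11  h3:4  h4:4  h5:4  h6:4  h7:0  h8:0  h9:0  h10:0 → peak 11
Job 4@3: h1:9  h2:9  h3:6  h4:4  h5:4  h6:4  h7:0  h8:0  h9:0  h10:0 → peak 9
Job 4@4: h1:9  h2:9  h3:4  h4:6  h5:4  h6:4  h7:0  h8:0  h9:0  h10:0 → peak 9
Job 4@5: h1:9  h2:9  h3:4  h4:4  h5:6  h6:4  h7:0  h8:0  h9:0  h10:0 → peak 9
Job 4@6: h1:9  h2:9  h3:4  h4:4  h5:4  h6:6  h7:0  h8:0  h9:0  h10:0 → peak 9
Job 4@7: h1:9  h2:9  h3:4  h4:4  h5:4  h6:4  h7:2  h8:0  h9:0  h10:0 → peak 9
Job 4@8: h1:9  h2:9  h3:4  h4:4  h5:4  h6:4  h7:0  h8:2  h9:0  h10:0 → peak 9
Job 4@9: h1:9  h2:9  h3:4  h4:4  h5:4  h6:4  h7:0  h8:0  h9:2  h10:0 → peak 9
Job 4@10: h1:9  h2:9  h3:4  h4:4  h5:4  h6:4  h7:0  h8:0  h9:0  h10:2 → peak 9
Best is Job 4@3, peak 9.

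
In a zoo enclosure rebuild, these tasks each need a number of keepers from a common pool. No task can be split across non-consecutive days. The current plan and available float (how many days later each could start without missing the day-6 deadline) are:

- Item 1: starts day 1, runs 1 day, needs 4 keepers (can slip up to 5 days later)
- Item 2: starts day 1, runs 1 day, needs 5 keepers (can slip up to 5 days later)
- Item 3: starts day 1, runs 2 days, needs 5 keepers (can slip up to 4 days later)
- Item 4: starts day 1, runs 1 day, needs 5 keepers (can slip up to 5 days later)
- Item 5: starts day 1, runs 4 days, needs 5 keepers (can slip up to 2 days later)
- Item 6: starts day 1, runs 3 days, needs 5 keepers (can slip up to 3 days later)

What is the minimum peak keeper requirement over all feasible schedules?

Early-start (Item 1@1, Item 2@1, Item 3@1, Item 4@1, Item 5@1, Item 6@1) gives peak 29: d1:29  d2:15  d3:10  d4:5  d5:0  d6:0.
Shift Item 3→2, Item 4→2, Item 5→3, Item 6→4.
Schedule Item 1@1, Item 2@1, Item 3@2, Item 4@2, Item 5@3, Item 6@4: d1:9  d2:10  d3:10  d4:10  d5:10  d6:10 — peak 10.
Total keeper-days = 59 over 6 days ⇒ peak ≥ ⌈59/6⌉ = 10, so 10 is optimal.

10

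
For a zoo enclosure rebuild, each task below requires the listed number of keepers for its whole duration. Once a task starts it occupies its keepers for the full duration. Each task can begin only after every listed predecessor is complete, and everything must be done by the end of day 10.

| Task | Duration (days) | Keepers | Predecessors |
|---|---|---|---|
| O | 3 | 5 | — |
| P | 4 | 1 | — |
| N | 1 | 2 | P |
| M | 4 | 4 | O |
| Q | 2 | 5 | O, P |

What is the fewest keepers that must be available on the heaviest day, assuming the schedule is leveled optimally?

5

Early-start (O@1, P@1, N@5, M@4, Q@5) gives peak 11: d1:6  d2:6  d3:6  d4:5  d5:11  d6:9  d7:4  d8:0  d9:0  d10:0.
Shift P→4, N→8, Q→9.
Schedule O@1, P@4, N@8, M@4, Q@9: d1:5  d2:5  d3:5  d4:5  d5:5  d6:5  d7:5  d8:2  d9:5  d10:5 — peak 5.
Total keeper-days = 47 over 10 days ⇒ peak ≥ ⌈47/10⌉ = 5, so 5 is optimal.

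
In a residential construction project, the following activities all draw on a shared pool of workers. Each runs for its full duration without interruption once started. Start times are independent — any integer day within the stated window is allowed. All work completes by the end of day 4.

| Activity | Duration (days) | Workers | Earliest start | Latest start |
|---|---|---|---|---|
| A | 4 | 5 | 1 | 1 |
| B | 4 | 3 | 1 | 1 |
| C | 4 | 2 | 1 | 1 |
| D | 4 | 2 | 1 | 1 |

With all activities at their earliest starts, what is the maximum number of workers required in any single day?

12

Early-start schedule: A@1, B@1, C@1, D@1.
Load per day: day 1: 12, day 2: 12, day 3: 12, day 4: 12.
Peak is 12.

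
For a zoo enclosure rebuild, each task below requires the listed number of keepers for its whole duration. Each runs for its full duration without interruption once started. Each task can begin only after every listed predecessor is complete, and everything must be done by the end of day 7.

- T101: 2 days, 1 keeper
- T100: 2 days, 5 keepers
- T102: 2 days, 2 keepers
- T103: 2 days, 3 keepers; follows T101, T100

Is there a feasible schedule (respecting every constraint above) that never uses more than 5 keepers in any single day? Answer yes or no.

Schedule T101@1, T100@3, T102@1, T103@5: d1:3  d2:3  d3:5  d4:5  d5:3  d6:3  d7:0 — peak 5 ≤ 5.

yes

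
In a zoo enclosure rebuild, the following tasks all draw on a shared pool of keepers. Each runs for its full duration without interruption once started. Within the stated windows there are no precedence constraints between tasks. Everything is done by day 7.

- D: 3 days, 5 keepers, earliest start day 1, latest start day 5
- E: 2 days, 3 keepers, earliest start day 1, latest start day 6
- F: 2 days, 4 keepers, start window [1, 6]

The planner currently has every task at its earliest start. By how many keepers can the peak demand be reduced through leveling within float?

7

Early-start peak: d1:12  d2:12  d3:5  d4:0  d5:0  d6:0  d7:0 ⇒ 12.
Leveled (D@1, E@4, F@6): d1:5  d2:5  d3:5  d4:3  d5:3  d6:4  d7:4 ⇒ 5.
Reduction 12 − 5 = 7.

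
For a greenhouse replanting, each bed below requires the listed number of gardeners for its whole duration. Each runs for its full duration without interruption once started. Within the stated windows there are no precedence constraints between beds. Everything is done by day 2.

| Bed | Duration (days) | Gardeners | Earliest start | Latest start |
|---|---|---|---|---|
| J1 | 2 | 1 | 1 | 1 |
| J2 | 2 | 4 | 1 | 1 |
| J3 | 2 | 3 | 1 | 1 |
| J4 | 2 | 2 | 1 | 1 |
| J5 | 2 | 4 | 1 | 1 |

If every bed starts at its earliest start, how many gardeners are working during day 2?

At early start, day 2 has: J1, J2, J3, J4, J5.
Demand: 1 + 4 + 3 + 2 + 4 = 14.

14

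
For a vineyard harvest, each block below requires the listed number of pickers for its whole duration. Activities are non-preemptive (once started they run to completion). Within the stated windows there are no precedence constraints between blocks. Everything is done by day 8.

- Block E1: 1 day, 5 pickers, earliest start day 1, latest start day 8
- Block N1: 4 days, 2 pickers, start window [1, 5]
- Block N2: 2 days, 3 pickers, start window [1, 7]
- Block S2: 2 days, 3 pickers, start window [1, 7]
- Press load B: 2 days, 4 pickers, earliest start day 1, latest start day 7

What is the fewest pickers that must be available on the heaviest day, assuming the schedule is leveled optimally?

5

Early-start (Block E1@1, Block N1@1, Block N2@1, Block S2@1, Press load B@1) gives peak 17: d1:17  d2:12  d3:2  d4:2  d5:0  d6:0  d7:0  d8:0.
Shift Block N1→2, Block N2→2, Block S2→4, Press load B→6.
Schedule Block E1@1, Block N1@2, Block N2@2, Block S2@4, Press load B@6: d1:5  d2:5  d3:5  d4:5  d5:5  d6:4  d7:4  d8:0 — peak 5.
Total picker-days = 33 over 8 days ⇒ peak ≥ ⌈33/8⌉ = 5, so 5 is optimal.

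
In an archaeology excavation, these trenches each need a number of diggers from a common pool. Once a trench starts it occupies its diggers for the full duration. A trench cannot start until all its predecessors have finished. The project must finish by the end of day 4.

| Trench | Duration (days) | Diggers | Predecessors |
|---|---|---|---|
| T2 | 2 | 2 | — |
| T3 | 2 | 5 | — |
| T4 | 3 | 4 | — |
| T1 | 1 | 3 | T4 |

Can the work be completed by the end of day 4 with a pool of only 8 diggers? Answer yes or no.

no

The minimum achievable peak is 9; 8 < 9, so no feasible schedule stays within the cap.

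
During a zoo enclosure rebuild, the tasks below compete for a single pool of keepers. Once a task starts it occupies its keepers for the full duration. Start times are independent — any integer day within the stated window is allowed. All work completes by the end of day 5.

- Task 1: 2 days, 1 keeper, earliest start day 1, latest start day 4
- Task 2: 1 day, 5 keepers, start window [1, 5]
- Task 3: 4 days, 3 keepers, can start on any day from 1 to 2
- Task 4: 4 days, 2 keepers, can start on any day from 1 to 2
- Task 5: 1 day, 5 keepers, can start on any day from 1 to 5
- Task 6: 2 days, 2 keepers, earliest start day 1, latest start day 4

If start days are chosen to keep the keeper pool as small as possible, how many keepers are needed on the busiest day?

8

Early-start (Task 1@1, Task 2@1, Task 3@1, Task 4@1, Task 5@1, Task 6@1) gives peak 18: d1:18  d2:8  d3:5  d4:5  d5:0.
Shift Task 3→2, Task 5→5, Task 6→2.
Schedule Task 1@1, Task 2@1, Task 3@2, Task 4@1, Task 5@5, Task 6@2: d1:8  d2:8  d3:7  d4:5  d5:8 — peak 8.
Total keeper-days = 36 over 5 days ⇒ peak ≥ ⌈36/5⌉ = 8, so 8 is optimal.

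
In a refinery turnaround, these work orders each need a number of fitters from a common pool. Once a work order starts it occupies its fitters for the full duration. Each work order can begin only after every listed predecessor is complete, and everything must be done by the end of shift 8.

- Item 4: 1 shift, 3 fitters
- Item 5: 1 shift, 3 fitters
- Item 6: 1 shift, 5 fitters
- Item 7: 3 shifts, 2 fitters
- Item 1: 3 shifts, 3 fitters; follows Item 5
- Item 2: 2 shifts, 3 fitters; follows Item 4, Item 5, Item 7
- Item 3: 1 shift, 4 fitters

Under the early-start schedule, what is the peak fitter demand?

Early-start schedule: Item 4@1, Item 5@1, Item 6@1, Item 7@1, Item 1@2, Item 2@4, Item 3@1.
Load per shift: shift 1: 17, shift 2: 5, shift 3: 5, shift 4: 6, shift 5: 3, shift 6: 0, shift 7: 0, shift 8: 0.
Peak is 17.

17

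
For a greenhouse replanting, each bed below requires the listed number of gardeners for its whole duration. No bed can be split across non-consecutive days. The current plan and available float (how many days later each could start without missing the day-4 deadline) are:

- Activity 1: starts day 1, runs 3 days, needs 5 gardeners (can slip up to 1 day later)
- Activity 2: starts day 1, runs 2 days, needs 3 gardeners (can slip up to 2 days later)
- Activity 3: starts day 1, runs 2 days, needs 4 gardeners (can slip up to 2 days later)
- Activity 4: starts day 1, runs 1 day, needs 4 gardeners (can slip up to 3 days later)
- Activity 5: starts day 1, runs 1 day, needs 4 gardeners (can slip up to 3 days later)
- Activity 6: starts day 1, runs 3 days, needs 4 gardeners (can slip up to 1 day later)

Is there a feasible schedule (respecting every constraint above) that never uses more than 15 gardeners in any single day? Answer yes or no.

yes

Schedule Activity 1@1, Activity 2@1, Activity 3@3, Activity 4@1, Activity 5@4, Activity 6@2: d1:12  d2:12  d3:13  d4:12 — peak 13 ≤ 15.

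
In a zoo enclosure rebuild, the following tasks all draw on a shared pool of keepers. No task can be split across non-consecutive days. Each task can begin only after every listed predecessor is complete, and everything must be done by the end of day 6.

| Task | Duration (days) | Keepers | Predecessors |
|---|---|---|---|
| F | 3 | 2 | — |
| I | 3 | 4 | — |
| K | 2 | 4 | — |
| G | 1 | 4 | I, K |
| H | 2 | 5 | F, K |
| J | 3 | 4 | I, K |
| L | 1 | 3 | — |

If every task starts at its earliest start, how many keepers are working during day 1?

At early start, day 1 has: F, I, K, L.
Demand: 2 + 4 + 4 + 3 = 13.

13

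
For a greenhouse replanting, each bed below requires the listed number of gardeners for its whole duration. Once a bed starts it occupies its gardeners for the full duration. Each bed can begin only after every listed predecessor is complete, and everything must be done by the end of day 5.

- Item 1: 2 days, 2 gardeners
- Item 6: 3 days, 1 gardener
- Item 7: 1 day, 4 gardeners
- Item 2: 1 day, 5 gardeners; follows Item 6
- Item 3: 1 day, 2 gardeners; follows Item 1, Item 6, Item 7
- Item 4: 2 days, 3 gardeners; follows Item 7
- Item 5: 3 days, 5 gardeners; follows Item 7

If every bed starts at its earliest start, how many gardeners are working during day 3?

At early start, day 3 has: Item 6, Item 4, Item 5.
Demand: 1 + 3 + 5 = 9.

9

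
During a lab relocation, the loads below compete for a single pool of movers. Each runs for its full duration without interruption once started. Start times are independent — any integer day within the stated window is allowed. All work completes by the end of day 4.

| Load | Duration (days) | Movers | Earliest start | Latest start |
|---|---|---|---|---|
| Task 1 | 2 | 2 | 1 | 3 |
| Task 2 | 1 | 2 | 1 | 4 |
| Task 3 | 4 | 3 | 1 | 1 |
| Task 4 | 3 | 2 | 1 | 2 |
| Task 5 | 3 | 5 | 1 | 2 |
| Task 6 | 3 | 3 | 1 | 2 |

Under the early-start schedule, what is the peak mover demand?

Early-start schedule: Task 1@1, Task 2@1, Task 3@1, Task 4@1, Task 5@1, Task 6@1.
Load per day: day 1: 17, day 2: 15, day 3: 13, day 4: 3.
Peak is 17.

17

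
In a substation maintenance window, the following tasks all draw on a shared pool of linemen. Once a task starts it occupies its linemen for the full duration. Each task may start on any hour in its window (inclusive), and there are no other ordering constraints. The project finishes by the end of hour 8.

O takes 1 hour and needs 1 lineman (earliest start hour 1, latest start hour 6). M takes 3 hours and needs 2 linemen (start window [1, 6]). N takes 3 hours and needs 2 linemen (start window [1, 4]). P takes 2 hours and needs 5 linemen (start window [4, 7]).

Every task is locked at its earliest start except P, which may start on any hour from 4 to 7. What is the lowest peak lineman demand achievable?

5

P@4: h1:5  h2:4  h3:4  h4:5  h5:5  h6:0  h7:0  h8:0 → peak 5
P@5: h1:5  h2:4  h3:4  h4:0  h5:5  h6:5  h7:0  h8:0 → peak 5
P@6: h1:5  h2:4  h3:4  h4:0  h5:0  h6:5  h7:5  h8:0 → peak 5
P@7: h1:5  h2:4  h3:4  h4:0  h5:0  h6:0  h7:5  h8:5 → peak 5
Best is P@4, peak 5.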